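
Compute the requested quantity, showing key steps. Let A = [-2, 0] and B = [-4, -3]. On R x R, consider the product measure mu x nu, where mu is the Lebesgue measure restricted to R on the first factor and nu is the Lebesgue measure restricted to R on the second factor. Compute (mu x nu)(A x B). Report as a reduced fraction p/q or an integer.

For a measurable rectangle A x B, the product measure satisfies
  (mu x nu)(A x B) = mu(A) * nu(B).
  mu(A) = 2.
  nu(B) = 1.
  (mu x nu)(A x B) = 2 * 1 = 2.

2


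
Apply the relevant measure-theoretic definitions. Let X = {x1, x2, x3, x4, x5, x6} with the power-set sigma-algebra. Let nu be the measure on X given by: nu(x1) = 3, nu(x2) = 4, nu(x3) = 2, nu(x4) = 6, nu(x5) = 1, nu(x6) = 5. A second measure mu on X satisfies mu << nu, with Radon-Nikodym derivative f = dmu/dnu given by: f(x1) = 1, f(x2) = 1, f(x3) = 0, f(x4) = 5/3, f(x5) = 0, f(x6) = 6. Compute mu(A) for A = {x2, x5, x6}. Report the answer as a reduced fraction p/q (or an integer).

By the defining property of the Radon-Nikodym derivative, for every measurable set A,
  mu(A) = integral_A f dnu.
Since nu is a discrete measure concentrated on the atoms of X, the integral over A reduces to the sum
  mu(A) = sum_{x in A} f(x) * nu({x}).
Computing each term:
  x2: f(x2) * nu(x2) = 1 * 4 = 4.
  x5: f(x5) * nu(x5) = 0 * 1 = 0.
  x6: f(x6) * nu(x6) = 6 * 5 = 30.
Summing: mu(A) = 4 + 0 + 30 = 34.

34


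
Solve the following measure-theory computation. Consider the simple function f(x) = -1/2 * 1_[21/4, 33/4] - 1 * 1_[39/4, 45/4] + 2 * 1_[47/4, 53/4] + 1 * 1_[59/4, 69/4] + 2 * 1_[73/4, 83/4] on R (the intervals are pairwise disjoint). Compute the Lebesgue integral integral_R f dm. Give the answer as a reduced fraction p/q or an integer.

For a simple function f = sum_i c_i * 1_{A_i} with disjoint A_i,
  integral f dm = sum_i c_i * m(A_i).
Lengths of the A_i:
  m(A_1) = 33/4 - 21/4 = 3.
  m(A_2) = 45/4 - 39/4 = 3/2.
  m(A_3) = 53/4 - 47/4 = 3/2.
  m(A_4) = 69/4 - 59/4 = 5/2.
  m(A_5) = 83/4 - 73/4 = 5/2.
Contributions c_i * m(A_i):
  (-1/2) * (3) = -3/2.
  (-1) * (3/2) = -3/2.
  (2) * (3/2) = 3.
  (1) * (5/2) = 5/2.
  (2) * (5/2) = 5.
Total: -3/2 - 3/2 + 3 + 5/2 + 5 = 15/2.

15/2


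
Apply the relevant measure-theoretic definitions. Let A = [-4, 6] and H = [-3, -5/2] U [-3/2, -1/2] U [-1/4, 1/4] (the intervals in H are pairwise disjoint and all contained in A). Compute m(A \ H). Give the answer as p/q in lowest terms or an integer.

The ambient interval has length m(A) = 6 - (-4) = 10.
Since the holes are disjoint and sit inside A, by finite additivity
  m(H) = sum_i (b_i - a_i), and m(A \ H) = m(A) - m(H).
Computing the hole measures:
  m(H_1) = -5/2 - (-3) = 1/2.
  m(H_2) = -1/2 - (-3/2) = 1.
  m(H_3) = 1/4 - (-1/4) = 1/2.
Summed: m(H) = 1/2 + 1 + 1/2 = 2.
So m(A \ H) = 10 - 2 = 8.

8


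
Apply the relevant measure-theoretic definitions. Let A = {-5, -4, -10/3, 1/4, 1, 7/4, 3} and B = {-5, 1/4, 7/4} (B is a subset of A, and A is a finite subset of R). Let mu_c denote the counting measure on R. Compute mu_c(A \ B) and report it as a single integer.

Counting measure assigns mu_c(E) = |E| (number of elements) when E is finite. For B subset A, A \ B is the set of elements of A not in B, so |A \ B| = |A| - |B|.
|A| = 7, |B| = 3, so mu_c(A \ B) = 7 - 3 = 4.

4


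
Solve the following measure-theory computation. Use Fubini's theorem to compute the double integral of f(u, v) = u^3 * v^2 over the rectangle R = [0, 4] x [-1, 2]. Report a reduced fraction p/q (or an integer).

f(u, v) is a tensor product of a function of u and a function of v, and both factors are bounded continuous (hence Lebesgue integrable) on the rectangle, so Fubini's theorem applies:
  integral_R f d(m x m) = (integral_a1^b1 u^3 du) * (integral_a2^b2 v^2 dv).
Inner integral in u: integral_{0}^{4} u^3 du = (4^4 - 0^4)/4
  = 64.
Inner integral in v: integral_{-1}^{2} v^2 dv = (2^3 - (-1)^3)/3
  = 3.
Product: (64) * (3) = 192.

192


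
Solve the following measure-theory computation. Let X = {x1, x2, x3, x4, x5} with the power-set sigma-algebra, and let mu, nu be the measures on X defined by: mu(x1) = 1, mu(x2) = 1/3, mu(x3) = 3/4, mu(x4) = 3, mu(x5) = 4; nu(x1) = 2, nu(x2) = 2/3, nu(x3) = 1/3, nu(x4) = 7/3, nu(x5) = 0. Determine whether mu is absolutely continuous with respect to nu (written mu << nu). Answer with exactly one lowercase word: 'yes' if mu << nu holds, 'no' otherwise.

mu << nu means: every nu-null measurable set is also mu-null; equivalently, for every atom x, if nu({x}) = 0 then mu({x}) = 0.
Checking each atom:
  x1: nu = 2 > 0 -> no constraint.
  x2: nu = 2/3 > 0 -> no constraint.
  x3: nu = 1/3 > 0 -> no constraint.
  x4: nu = 7/3 > 0 -> no constraint.
  x5: nu = 0, mu = 4 > 0 -> violates mu << nu.
The atom(s) x5 violate the condition (nu = 0 but mu > 0). Therefore mu is NOT absolutely continuous w.r.t. nu.

no


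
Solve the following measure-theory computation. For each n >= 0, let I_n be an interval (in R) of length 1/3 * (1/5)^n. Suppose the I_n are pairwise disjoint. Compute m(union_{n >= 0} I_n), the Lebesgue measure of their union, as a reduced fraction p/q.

By countable additivity of the Lebesgue measure on pairwise disjoint measurable sets,
  m(union_{n >= 0} I_n) = sum_{n >= 0} m(I_n) = sum_{n >= 0} a * r^n,
  with a = 1/3 and r = 1/5.
Since 0 < r = 1/5 < 1, the geometric series converges:
  sum_{n >= 0} a * r^n = a / (1 - r).
  = 1/3 / (1 - 1/5)
  = 1/3 / (4/5)
  = 5/12.

5/12


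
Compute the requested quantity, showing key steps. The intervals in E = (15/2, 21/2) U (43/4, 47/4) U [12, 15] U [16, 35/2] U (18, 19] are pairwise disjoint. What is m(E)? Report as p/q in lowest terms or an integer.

For pairwise disjoint intervals, m(union_i I_i) = sum_i m(I_i),
and m is invariant under swapping open/closed endpoints (single points have measure 0).
So m(E) = sum_i (b_i - a_i).
  I_1 has length 21/2 - 15/2 = 3.
  I_2 has length 47/4 - 43/4 = 1.
  I_3 has length 15 - 12 = 3.
  I_4 has length 35/2 - 16 = 3/2.
  I_5 has length 19 - 18 = 1.
Summing:
  m(E) = 3 + 1 + 3 + 3/2 + 1 = 19/2.

19/2


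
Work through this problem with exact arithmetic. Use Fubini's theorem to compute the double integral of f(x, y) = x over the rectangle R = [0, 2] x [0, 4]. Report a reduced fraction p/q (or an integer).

f(x, y) is a tensor product of a function of x and a function of y, and both factors are bounded continuous (hence Lebesgue integrable) on the rectangle, so Fubini's theorem applies:
  integral_R f d(m x m) = (integral_a1^b1 x dx) * (integral_a2^b2 1 dy).
Inner integral in x: integral_{0}^{2} x dx = (2^2 - 0^2)/2
  = 2.
Inner integral in y: integral_{0}^{4} 1 dy = (4^1 - 0^1)/1
  = 4.
Product: (2) * (4) = 8.

8


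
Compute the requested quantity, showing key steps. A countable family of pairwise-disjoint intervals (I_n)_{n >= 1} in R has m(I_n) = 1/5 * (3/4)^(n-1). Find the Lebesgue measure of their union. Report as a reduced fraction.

By countable additivity of the Lebesgue measure on pairwise disjoint measurable sets,
  m(union_{n >= 1} I_n) = sum_{n >= 1} m(I_n) = sum_{n >= 1} a * r^(n-1),
  with a = 1/5 and r = 3/4.
Since 0 < r = 3/4 < 1, the geometric series converges:
  sum_{n >= 1} a * r^(n-1) = a / (1 - r).
  = 1/5 / (1 - 3/4)
  = 1/5 / (1/4)
  = 4/5.

4/5


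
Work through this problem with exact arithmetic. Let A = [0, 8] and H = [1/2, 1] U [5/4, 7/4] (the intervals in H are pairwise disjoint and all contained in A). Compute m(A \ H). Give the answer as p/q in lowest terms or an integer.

The ambient interval has length m(A) = 8 - 0 = 8.
Since the holes are disjoint and sit inside A, by finite additivity
  m(H) = sum_i (b_i - a_i), and m(A \ H) = m(A) - m(H).
Computing the hole measures:
  m(H_1) = 1 - 1/2 = 1/2.
  m(H_2) = 7/4 - 5/4 = 1/2.
Summed: m(H) = 1/2 + 1/2 = 1.
So m(A \ H) = 8 - 1 = 7.

7


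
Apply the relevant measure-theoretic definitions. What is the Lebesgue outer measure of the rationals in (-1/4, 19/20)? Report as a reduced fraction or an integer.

E = Q cap (-1/4, 19/20) is a subset of Q, which is countable. Enumerate Q = {q_1, q_2, ...}; for any eps > 0, cover q_k by the open interval (q_k - eps/2^(k+1), q_k + eps/2^(k+1)), of length eps/2^k. The total cover length is sum_{k>=1} eps/2^k = eps. Hence m*(E) <= m*(Q) <= eps for every eps > 0, and since outer measure is non-negative, m*(E) = 0.

0


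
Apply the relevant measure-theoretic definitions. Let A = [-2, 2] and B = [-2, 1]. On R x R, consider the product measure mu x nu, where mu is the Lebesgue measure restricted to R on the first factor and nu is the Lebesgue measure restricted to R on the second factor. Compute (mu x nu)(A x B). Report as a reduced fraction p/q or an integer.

For a measurable rectangle A x B, the product measure satisfies
  (mu x nu)(A x B) = mu(A) * nu(B).
  mu(A) = 4.
  nu(B) = 3.
  (mu x nu)(A x B) = 4 * 3 = 12.

12


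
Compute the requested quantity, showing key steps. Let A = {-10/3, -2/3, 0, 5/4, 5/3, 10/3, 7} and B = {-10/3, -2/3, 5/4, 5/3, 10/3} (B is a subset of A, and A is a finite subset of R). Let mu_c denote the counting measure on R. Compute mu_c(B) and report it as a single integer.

Counting measure assigns mu_c(E) = |E| (number of elements) when E is finite.
B has 5 element(s), so mu_c(B) = 5.

5


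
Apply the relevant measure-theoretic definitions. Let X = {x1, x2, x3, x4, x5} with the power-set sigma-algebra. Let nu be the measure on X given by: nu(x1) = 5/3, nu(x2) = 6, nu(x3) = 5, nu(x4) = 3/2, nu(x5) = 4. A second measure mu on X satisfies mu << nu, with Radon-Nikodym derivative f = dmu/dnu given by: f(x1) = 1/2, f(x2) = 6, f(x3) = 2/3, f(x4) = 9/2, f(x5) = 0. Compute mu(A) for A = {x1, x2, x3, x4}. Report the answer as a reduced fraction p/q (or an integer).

By the defining property of the Radon-Nikodym derivative, for every measurable set A,
  mu(A) = integral_A f dnu.
Since nu is a discrete measure concentrated on the atoms of X, the integral over A reduces to the sum
  mu(A) = sum_{x in A} f(x) * nu({x}).
Computing each term:
  x1: f(x1) * nu(x1) = 1/2 * 5/3 = 5/6.
  x2: f(x2) * nu(x2) = 6 * 6 = 36.
  x3: f(x3) * nu(x3) = 2/3 * 5 = 10/3.
  x4: f(x4) * nu(x4) = 9/2 * 3/2 = 27/4.
Summing: mu(A) = 5/6 + 36 + 10/3 + 27/4 = 563/12.

563/12


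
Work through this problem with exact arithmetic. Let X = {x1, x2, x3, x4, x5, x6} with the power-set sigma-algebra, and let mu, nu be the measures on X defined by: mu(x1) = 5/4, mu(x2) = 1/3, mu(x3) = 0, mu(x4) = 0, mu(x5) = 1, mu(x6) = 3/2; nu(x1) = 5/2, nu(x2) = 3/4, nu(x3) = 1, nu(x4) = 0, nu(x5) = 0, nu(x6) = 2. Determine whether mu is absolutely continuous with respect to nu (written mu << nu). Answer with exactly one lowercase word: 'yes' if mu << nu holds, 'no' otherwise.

mu << nu means: every nu-null measurable set is also mu-null; equivalently, for every atom x, if nu({x}) = 0 then mu({x}) = 0.
Checking each atom:
  x1: nu = 5/2 > 0 -> no constraint.
  x2: nu = 3/4 > 0 -> no constraint.
  x3: nu = 1 > 0 -> no constraint.
  x4: nu = 0, mu = 0 -> consistent with mu << nu.
  x5: nu = 0, mu = 1 > 0 -> violates mu << nu.
  x6: nu = 2 > 0 -> no constraint.
The atom(s) x5 violate the condition (nu = 0 but mu > 0). Therefore mu is NOT absolutely continuous w.r.t. nu.

no


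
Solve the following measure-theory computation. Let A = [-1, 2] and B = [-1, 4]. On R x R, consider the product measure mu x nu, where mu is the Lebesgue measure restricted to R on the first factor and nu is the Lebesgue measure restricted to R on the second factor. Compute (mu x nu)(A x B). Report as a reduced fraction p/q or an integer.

For a measurable rectangle A x B, the product measure satisfies
  (mu x nu)(A x B) = mu(A) * nu(B).
  mu(A) = 3.
  nu(B) = 5.
  (mu x nu)(A x B) = 3 * 5 = 15.

15


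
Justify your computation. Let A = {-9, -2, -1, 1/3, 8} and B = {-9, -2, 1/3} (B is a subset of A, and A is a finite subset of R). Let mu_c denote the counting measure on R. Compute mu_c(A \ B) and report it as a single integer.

Counting measure assigns mu_c(E) = |E| (number of elements) when E is finite. For B subset A, A \ B is the set of elements of A not in B, so |A \ B| = |A| - |B|.
|A| = 5, |B| = 3, so mu_c(A \ B) = 5 - 3 = 2.

2


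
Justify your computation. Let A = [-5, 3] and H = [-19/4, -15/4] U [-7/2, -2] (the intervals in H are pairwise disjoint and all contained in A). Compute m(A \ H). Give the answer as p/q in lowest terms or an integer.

The ambient interval has length m(A) = 3 - (-5) = 8.
Since the holes are disjoint and sit inside A, by finite additivity
  m(H) = sum_i (b_i - a_i), and m(A \ H) = m(A) - m(H).
Computing the hole measures:
  m(H_1) = -15/4 - (-19/4) = 1.
  m(H_2) = -2 - (-7/2) = 3/2.
Summed: m(H) = 1 + 3/2 = 5/2.
So m(A \ H) = 8 - 5/2 = 11/2.

11/2


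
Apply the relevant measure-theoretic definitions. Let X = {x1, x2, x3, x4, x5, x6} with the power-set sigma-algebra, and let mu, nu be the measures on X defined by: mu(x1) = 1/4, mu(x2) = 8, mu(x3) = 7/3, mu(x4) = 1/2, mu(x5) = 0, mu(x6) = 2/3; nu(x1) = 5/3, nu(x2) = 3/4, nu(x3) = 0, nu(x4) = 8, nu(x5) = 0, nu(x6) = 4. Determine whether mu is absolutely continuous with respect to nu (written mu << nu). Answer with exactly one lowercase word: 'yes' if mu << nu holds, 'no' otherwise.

mu << nu means: every nu-null measurable set is also mu-null; equivalently, for every atom x, if nu({x}) = 0 then mu({x}) = 0.
Checking each atom:
  x1: nu = 5/3 > 0 -> no constraint.
  x2: nu = 3/4 > 0 -> no constraint.
  x3: nu = 0, mu = 7/3 > 0 -> violates mu << nu.
  x4: nu = 8 > 0 -> no constraint.
  x5: nu = 0, mu = 0 -> consistent with mu << nu.
  x6: nu = 4 > 0 -> no constraint.
The atom(s) x3 violate the condition (nu = 0 but mu > 0). Therefore mu is NOT absolutely continuous w.r.t. nu.

no


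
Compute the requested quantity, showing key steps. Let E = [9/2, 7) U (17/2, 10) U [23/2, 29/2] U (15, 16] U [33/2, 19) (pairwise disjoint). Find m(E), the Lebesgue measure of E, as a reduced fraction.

For pairwise disjoint intervals, m(union_i I_i) = sum_i m(I_i),
and m is invariant under swapping open/closed endpoints (single points have measure 0).
So m(E) = sum_i (b_i - a_i).
  I_1 has length 7 - 9/2 = 5/2.
  I_2 has length 10 - 17/2 = 3/2.
  I_3 has length 29/2 - 23/2 = 3.
  I_4 has length 16 - 15 = 1.
  I_5 has length 19 - 33/2 = 5/2.
Summing:
  m(E) = 5/2 + 3/2 + 3 + 1 + 5/2 = 21/2.

21/2


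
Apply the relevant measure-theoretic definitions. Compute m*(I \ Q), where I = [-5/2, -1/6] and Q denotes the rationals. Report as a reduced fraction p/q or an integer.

The interval I = [-5/2, -1/6] has m(I) = -1/6 - (-5/2) = 7/3 (endpoints are measure-zero, so open/closed/half-open agree). Write I = (I cap Q) u (I \ Q). The rationals in I are countable, so m*(I cap Q) = 0 (cover each rational by intervals whose total length is arbitrarily small). By countable subadditivity m*(I) <= m*(I cap Q) + m*(I \ Q), hence m*(I \ Q) >= m(I) = 7/3. The reverse inequality m*(I \ Q) <= m*(I) = 7/3 is trivial since (I \ Q) is a subset of I. Therefore m*(I \ Q) = 7/3.

7/3


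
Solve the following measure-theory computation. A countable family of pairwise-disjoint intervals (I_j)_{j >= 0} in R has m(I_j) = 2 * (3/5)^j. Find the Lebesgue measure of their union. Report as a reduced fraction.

By countable additivity of the Lebesgue measure on pairwise disjoint measurable sets,
  m(union_{j >= 0} I_j) = sum_{j >= 0} m(I_j) = sum_{j >= 0} a * r^j,
  with a = 2 and r = 3/5.
Since 0 < r = 3/5 < 1, the geometric series converges:
  sum_{j >= 0} a * r^j = a / (1 - r).
  = 2 / (1 - 3/5)
  = 2 / (2/5)
  = 5.

5


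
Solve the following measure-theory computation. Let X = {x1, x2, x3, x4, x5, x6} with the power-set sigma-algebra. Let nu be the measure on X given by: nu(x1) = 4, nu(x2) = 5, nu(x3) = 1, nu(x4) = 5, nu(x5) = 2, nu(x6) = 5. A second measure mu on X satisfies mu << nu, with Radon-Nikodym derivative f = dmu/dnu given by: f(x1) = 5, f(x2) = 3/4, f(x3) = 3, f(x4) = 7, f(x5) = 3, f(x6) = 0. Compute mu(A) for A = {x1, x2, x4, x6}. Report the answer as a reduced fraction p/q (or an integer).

By the defining property of the Radon-Nikodym derivative, for every measurable set A,
  mu(A) = integral_A f dnu.
Since nu is a discrete measure concentrated on the atoms of X, the integral over A reduces to the sum
  mu(A) = sum_{x in A} f(x) * nu({x}).
Computing each term:
  x1: f(x1) * nu(x1) = 5 * 4 = 20.
  x2: f(x2) * nu(x2) = 3/4 * 5 = 15/4.
  x4: f(x4) * nu(x4) = 7 * 5 = 35.
  x6: f(x6) * nu(x6) = 0 * 5 = 0.
Summing: mu(A) = 20 + 15/4 + 35 + 0 = 235/4.

235/4


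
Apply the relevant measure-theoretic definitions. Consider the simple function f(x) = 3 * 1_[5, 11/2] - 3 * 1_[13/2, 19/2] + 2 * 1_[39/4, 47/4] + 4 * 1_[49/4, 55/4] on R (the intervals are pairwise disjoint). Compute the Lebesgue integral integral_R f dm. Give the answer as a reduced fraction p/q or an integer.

For a simple function f = sum_i c_i * 1_{A_i} with disjoint A_i,
  integral f dm = sum_i c_i * m(A_i).
Lengths of the A_i:
  m(A_1) = 11/2 - 5 = 1/2.
  m(A_2) = 19/2 - 13/2 = 3.
  m(A_3) = 47/4 - 39/4 = 2.
  m(A_4) = 55/4 - 49/4 = 3/2.
Contributions c_i * m(A_i):
  (3) * (1/2) = 3/2.
  (-3) * (3) = -9.
  (2) * (2) = 4.
  (4) * (3/2) = 6.
Total: 3/2 - 9 + 4 + 6 = 5/2.

5/2


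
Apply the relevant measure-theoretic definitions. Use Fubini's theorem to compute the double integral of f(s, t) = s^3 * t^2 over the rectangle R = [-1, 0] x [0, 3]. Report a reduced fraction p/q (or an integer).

f(s, t) is a tensor product of a function of s and a function of t, and both factors are bounded continuous (hence Lebesgue integrable) on the rectangle, so Fubini's theorem applies:
  integral_R f d(m x m) = (integral_a1^b1 s^3 ds) * (integral_a2^b2 t^2 dt).
Inner integral in s: integral_{-1}^{0} s^3 ds = (0^4 - (-1)^4)/4
  = -1/4.
Inner integral in t: integral_{0}^{3} t^2 dt = (3^3 - 0^3)/3
  = 9.
Product: (-1/4) * (9) = -9/4.

-9/4


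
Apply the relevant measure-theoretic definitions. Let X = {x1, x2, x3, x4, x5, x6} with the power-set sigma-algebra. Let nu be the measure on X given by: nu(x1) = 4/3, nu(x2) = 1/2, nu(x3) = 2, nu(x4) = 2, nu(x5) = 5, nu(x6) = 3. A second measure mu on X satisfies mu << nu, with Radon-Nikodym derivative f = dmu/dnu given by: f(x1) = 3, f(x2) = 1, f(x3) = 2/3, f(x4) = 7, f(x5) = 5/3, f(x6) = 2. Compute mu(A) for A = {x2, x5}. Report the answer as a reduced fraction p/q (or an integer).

By the defining property of the Radon-Nikodym derivative, for every measurable set A,
  mu(A) = integral_A f dnu.
Since nu is a discrete measure concentrated on the atoms of X, the integral over A reduces to the sum
  mu(A) = sum_{x in A} f(x) * nu({x}).
Computing each term:
  x2: f(x2) * nu(x2) = 1 * 1/2 = 1/2.
  x5: f(x5) * nu(x5) = 5/3 * 5 = 25/3.
Summing: mu(A) = 1/2 + 25/3 = 53/6.

53/6


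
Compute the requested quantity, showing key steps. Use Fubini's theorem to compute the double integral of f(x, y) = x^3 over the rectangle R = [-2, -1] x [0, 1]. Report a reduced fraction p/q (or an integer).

f(x, y) is a tensor product of a function of x and a function of y, and both factors are bounded continuous (hence Lebesgue integrable) on the rectangle, so Fubini's theorem applies:
  integral_R f d(m x m) = (integral_a1^b1 x^3 dx) * (integral_a2^b2 1 dy).
Inner integral in x: integral_{-2}^{-1} x^3 dx = ((-1)^4 - (-2)^4)/4
  = -15/4.
Inner integral in y: integral_{0}^{1} 1 dy = (1^1 - 0^1)/1
  = 1.
Product: (-15/4) * (1) = -15/4.

-15/4


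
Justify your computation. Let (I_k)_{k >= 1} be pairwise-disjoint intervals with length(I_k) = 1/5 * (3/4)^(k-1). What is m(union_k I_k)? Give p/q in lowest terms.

By countable additivity of the Lebesgue measure on pairwise disjoint measurable sets,
  m(union_{k >= 1} I_k) = sum_{k >= 1} m(I_k) = sum_{k >= 1} a * r^(k-1),
  with a = 1/5 and r = 3/4.
Since 0 < r = 3/4 < 1, the geometric series converges:
  sum_{k >= 1} a * r^(k-1) = a / (1 - r).
  = 1/5 / (1 - 3/4)
  = 1/5 / (1/4)
  = 4/5.

4/5


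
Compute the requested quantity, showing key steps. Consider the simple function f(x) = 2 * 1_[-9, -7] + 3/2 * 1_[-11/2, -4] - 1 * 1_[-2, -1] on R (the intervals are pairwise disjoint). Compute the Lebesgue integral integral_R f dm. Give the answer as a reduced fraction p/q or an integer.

For a simple function f = sum_i c_i * 1_{A_i} with disjoint A_i,
  integral f dm = sum_i c_i * m(A_i).
Lengths of the A_i:
  m(A_1) = -7 - (-9) = 2.
  m(A_2) = -4 - (-11/2) = 3/2.
  m(A_3) = -1 - (-2) = 1.
Contributions c_i * m(A_i):
  (2) * (2) = 4.
  (3/2) * (3/2) = 9/4.
  (-1) * (1) = -1.
Total: 4 + 9/4 - 1 = 21/4.

21/4


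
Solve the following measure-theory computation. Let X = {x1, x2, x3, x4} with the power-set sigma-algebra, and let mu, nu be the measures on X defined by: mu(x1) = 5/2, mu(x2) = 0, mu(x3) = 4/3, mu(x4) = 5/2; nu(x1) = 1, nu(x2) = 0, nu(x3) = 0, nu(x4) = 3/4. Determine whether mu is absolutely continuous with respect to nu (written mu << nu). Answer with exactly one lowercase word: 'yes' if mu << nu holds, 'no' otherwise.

mu << nu means: every nu-null measurable set is also mu-null; equivalently, for every atom x, if nu({x}) = 0 then mu({x}) = 0.
Checking each atom:
  x1: nu = 1 > 0 -> no constraint.
  x2: nu = 0, mu = 0 -> consistent with mu << nu.
  x3: nu = 0, mu = 4/3 > 0 -> violates mu << nu.
  x4: nu = 3/4 > 0 -> no constraint.
The atom(s) x3 violate the condition (nu = 0 but mu > 0). Therefore mu is NOT absolutely continuous w.r.t. nu.

no


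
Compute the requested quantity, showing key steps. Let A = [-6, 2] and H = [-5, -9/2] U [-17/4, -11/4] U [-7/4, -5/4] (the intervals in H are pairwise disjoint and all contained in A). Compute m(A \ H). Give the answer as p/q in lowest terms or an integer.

The ambient interval has length m(A) = 2 - (-6) = 8.
Since the holes are disjoint and sit inside A, by finite additivity
  m(H) = sum_i (b_i - a_i), and m(A \ H) = m(A) - m(H).
Computing the hole measures:
  m(H_1) = -9/2 - (-5) = 1/2.
  m(H_2) = -11/4 - (-17/4) = 3/2.
  m(H_3) = -5/4 - (-7/4) = 1/2.
Summed: m(H) = 1/2 + 3/2 + 1/2 = 5/2.
So m(A \ H) = 8 - 5/2 = 11/2.

11/2


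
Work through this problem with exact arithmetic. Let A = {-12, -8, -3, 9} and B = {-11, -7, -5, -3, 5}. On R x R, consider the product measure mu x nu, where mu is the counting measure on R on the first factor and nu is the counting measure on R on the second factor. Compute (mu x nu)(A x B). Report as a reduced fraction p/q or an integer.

For a measurable rectangle A x B, the product measure satisfies
  (mu x nu)(A x B) = mu(A) * nu(B).
  mu(A) = 4.
  nu(B) = 5.
  (mu x nu)(A x B) = 4 * 5 = 20.

20


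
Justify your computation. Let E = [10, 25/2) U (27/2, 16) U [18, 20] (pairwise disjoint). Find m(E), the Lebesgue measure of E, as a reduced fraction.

For pairwise disjoint intervals, m(union_i I_i) = sum_i m(I_i),
and m is invariant under swapping open/closed endpoints (single points have measure 0).
So m(E) = sum_i (b_i - a_i).
  I_1 has length 25/2 - 10 = 5/2.
  I_2 has length 16 - 27/2 = 5/2.
  I_3 has length 20 - 18 = 2.
Summing:
  m(E) = 5/2 + 5/2 + 2 = 7.

7


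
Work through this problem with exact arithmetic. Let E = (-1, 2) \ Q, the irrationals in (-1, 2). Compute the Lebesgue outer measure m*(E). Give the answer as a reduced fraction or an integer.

The interval I = (-1, 2) has m(I) = 2 - (-1) = 3 (endpoints are measure-zero, so open/closed/half-open agree). Write I = (I cap Q) u (I \ Q). The rationals in I are countable, so m*(I cap Q) = 0 (cover each rational by intervals whose total length is arbitrarily small). By countable subadditivity m*(I) <= m*(I cap Q) + m*(I \ Q), hence m*(I \ Q) >= m(I) = 3. The reverse inequality m*(I \ Q) <= m*(I) = 3 is trivial since (I \ Q) is a subset of I. Therefore m*(I \ Q) = 3.

3


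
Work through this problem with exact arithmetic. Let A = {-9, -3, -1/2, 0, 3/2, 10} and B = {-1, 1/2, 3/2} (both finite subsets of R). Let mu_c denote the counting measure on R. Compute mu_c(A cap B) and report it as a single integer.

Counting measure on a finite set equals cardinality. mu_c(A cap B) = |A cap B| (elements appearing in both).
Enumerating the elements of A that also lie in B gives 1 element(s).
So mu_c(A cap B) = 1.

1


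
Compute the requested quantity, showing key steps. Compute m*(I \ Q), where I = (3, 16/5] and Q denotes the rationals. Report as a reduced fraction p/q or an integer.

The interval I = (3, 16/5] has m(I) = 16/5 - 3 = 1/5 (endpoints are measure-zero, so open/closed/half-open agree). Write I = (I cap Q) u (I \ Q). The rationals in I are countable, so m*(I cap Q) = 0 (cover each rational by intervals whose total length is arbitrarily small). By countable subadditivity m*(I) <= m*(I cap Q) + m*(I \ Q), hence m*(I \ Q) >= m(I) = 1/5. The reverse inequality m*(I \ Q) <= m*(I) = 1/5 is trivial since (I \ Q) is a subset of I. Therefore m*(I \ Q) = 1/5.

1/5


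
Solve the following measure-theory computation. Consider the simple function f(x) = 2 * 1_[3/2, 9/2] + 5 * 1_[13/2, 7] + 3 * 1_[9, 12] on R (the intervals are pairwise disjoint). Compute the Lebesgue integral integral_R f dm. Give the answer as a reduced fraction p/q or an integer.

For a simple function f = sum_i c_i * 1_{A_i} with disjoint A_i,
  integral f dm = sum_i c_i * m(A_i).
Lengths of the A_i:
  m(A_1) = 9/2 - 3/2 = 3.
  m(A_2) = 7 - 13/2 = 1/2.
  m(A_3) = 12 - 9 = 3.
Contributions c_i * m(A_i):
  (2) * (3) = 6.
  (5) * (1/2) = 5/2.
  (3) * (3) = 9.
Total: 6 + 5/2 + 9 = 35/2.

35/2


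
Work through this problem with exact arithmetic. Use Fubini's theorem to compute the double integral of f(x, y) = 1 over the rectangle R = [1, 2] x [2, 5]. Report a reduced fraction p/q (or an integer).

f(x, y) is a tensor product of a function of x and a function of y, and both factors are bounded continuous (hence Lebesgue integrable) on the rectangle, so Fubini's theorem applies:
  integral_R f d(m x m) = (integral_a1^b1 1 dx) * (integral_a2^b2 1 dy).
Inner integral in x: integral_{1}^{2} 1 dx = (2^1 - 1^1)/1
  = 1.
Inner integral in y: integral_{2}^{5} 1 dy = (5^1 - 2^1)/1
  = 3.
Product: (1) * (3) = 3.

3


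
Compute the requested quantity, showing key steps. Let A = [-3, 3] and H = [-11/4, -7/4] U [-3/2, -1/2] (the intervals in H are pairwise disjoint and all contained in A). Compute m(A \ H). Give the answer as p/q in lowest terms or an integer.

The ambient interval has length m(A) = 3 - (-3) = 6.
Since the holes are disjoint and sit inside A, by finite additivity
  m(H) = sum_i (b_i - a_i), and m(A \ H) = m(A) - m(H).
Computing the hole measures:
  m(H_1) = -7/4 - (-11/4) = 1.
  m(H_2) = -1/2 - (-3/2) = 1.
Summed: m(H) = 1 + 1 = 2.
So m(A \ H) = 6 - 2 = 4.

4


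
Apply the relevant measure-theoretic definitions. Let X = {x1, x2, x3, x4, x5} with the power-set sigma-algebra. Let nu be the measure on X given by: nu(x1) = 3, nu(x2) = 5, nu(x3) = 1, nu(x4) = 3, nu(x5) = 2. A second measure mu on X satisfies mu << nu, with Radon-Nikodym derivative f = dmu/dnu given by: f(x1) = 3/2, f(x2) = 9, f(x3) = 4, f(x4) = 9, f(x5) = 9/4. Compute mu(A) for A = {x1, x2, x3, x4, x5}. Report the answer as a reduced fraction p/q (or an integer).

By the defining property of the Radon-Nikodym derivative, for every measurable set A,
  mu(A) = integral_A f dnu.
Since nu is a discrete measure concentrated on the atoms of X, the integral over A reduces to the sum
  mu(A) = sum_{x in A} f(x) * nu({x}).
Computing each term:
  x1: f(x1) * nu(x1) = 3/2 * 3 = 9/2.
  x2: f(x2) * nu(x2) = 9 * 5 = 45.
  x3: f(x3) * nu(x3) = 4 * 1 = 4.
  x4: f(x4) * nu(x4) = 9 * 3 = 27.
  x5: f(x5) * nu(x5) = 9/4 * 2 = 9/2.
Summing: mu(A) = 9/2 + 45 + 4 + 27 + 9/2 = 85.

85


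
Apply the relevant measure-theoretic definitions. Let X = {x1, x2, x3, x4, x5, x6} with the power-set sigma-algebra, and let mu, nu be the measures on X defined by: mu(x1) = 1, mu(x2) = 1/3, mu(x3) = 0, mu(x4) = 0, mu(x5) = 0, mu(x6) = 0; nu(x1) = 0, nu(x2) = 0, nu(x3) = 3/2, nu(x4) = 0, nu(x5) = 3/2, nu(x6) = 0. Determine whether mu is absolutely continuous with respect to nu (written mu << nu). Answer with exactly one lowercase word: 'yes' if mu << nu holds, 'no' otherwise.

mu << nu means: every nu-null measurable set is also mu-null; equivalently, for every atom x, if nu({x}) = 0 then mu({x}) = 0.
Checking each atom:
  x1: nu = 0, mu = 1 > 0 -> violates mu << nu.
  x2: nu = 0, mu = 1/3 > 0 -> violates mu << nu.
  x3: nu = 3/2 > 0 -> no constraint.
  x4: nu = 0, mu = 0 -> consistent with mu << nu.
  x5: nu = 3/2 > 0 -> no constraint.
  x6: nu = 0, mu = 0 -> consistent with mu << nu.
The atom(s) x1, x2 violate the condition (nu = 0 but mu > 0). Therefore mu is NOT absolutely continuous w.r.t. nu.

no


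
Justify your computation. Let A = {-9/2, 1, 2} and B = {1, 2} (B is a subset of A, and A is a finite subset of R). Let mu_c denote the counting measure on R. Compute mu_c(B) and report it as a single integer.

Counting measure assigns mu_c(E) = |E| (number of elements) when E is finite.
B has 2 element(s), so mu_c(B) = 2.

2


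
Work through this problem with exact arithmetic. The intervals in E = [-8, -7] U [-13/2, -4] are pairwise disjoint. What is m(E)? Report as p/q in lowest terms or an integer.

For pairwise disjoint intervals, m(union_i I_i) = sum_i m(I_i),
and m is invariant under swapping open/closed endpoints (single points have measure 0).
So m(E) = sum_i (b_i - a_i).
  I_1 has length -7 - (-8) = 1.
  I_2 has length -4 - (-13/2) = 5/2.
Summing:
  m(E) = 1 + 5/2 = 7/2.

7/2


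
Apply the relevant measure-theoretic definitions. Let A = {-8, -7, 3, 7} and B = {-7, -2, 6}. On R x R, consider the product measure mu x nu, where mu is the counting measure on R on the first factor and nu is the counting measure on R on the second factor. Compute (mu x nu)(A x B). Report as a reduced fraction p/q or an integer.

For a measurable rectangle A x B, the product measure satisfies
  (mu x nu)(A x B) = mu(A) * nu(B).
  mu(A) = 4.
  nu(B) = 3.
  (mu x nu)(A x B) = 4 * 3 = 12.

12


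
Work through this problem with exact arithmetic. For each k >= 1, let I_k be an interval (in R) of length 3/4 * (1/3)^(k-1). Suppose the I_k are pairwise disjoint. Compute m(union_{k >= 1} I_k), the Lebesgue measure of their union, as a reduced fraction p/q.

By countable additivity of the Lebesgue measure on pairwise disjoint measurable sets,
  m(union_{k >= 1} I_k) = sum_{k >= 1} m(I_k) = sum_{k >= 1} a * r^(k-1),
  with a = 3/4 and r = 1/3.
Since 0 < r = 1/3 < 1, the geometric series converges:
  sum_{k >= 1} a * r^(k-1) = a / (1 - r).
  = 3/4 / (1 - 1/3)
  = 3/4 / (2/3)
  = 9/8.

9/8


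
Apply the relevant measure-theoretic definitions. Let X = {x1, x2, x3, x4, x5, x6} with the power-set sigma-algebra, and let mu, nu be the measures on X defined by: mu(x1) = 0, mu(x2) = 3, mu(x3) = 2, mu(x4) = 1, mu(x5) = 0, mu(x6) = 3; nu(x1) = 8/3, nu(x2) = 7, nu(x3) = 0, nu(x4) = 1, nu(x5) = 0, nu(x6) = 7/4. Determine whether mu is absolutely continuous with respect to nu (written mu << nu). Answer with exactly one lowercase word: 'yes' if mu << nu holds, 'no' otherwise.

mu << nu means: every nu-null measurable set is also mu-null; equivalently, for every atom x, if nu({x}) = 0 then mu({x}) = 0.
Checking each atom:
  x1: nu = 8/3 > 0 -> no constraint.
  x2: nu = 7 > 0 -> no constraint.
  x3: nu = 0, mu = 2 > 0 -> violates mu << nu.
  x4: nu = 1 > 0 -> no constraint.
  x5: nu = 0, mu = 0 -> consistent with mu << nu.
  x6: nu = 7/4 > 0 -> no constraint.
The atom(s) x3 violate the condition (nu = 0 but mu > 0). Therefore mu is NOT absolutely continuous w.r.t. nu.

no


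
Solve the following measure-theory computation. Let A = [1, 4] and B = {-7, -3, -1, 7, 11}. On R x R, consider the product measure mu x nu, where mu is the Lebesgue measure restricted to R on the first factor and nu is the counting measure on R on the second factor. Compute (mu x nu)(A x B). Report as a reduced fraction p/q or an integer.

For a measurable rectangle A x B, the product measure satisfies
  (mu x nu)(A x B) = mu(A) * nu(B).
  mu(A) = 3.
  nu(B) = 5.
  (mu x nu)(A x B) = 3 * 5 = 15.

15


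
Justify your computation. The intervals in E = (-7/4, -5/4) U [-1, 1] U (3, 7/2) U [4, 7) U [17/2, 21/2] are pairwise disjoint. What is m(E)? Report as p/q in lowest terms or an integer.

For pairwise disjoint intervals, m(union_i I_i) = sum_i m(I_i),
and m is invariant under swapping open/closed endpoints (single points have measure 0).
So m(E) = sum_i (b_i - a_i).
  I_1 has length -5/4 - (-7/4) = 1/2.
  I_2 has length 1 - (-1) = 2.
  I_3 has length 7/2 - 3 = 1/2.
  I_4 has length 7 - 4 = 3.
  I_5 has length 21/2 - 17/2 = 2.
Summing:
  m(E) = 1/2 + 2 + 1/2 + 3 + 2 = 8.

8


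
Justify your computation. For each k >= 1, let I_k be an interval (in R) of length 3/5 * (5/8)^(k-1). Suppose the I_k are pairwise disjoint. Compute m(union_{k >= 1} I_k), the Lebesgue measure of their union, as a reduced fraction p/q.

By countable additivity of the Lebesgue measure on pairwise disjoint measurable sets,
  m(union_{k >= 1} I_k) = sum_{k >= 1} m(I_k) = sum_{k >= 1} a * r^(k-1),
  with a = 3/5 and r = 5/8.
Since 0 < r = 5/8 < 1, the geometric series converges:
  sum_{k >= 1} a * r^(k-1) = a / (1 - r).
  = 3/5 / (1 - 5/8)
  = 3/5 / (3/8)
  = 8/5.

8/5


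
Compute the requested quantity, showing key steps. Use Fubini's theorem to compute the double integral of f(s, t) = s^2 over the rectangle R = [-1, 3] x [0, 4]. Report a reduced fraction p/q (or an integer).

f(s, t) is a tensor product of a function of s and a function of t, and both factors are bounded continuous (hence Lebesgue integrable) on the rectangle, so Fubini's theorem applies:
  integral_R f d(m x m) = (integral_a1^b1 s^2 ds) * (integral_a2^b2 1 dt).
Inner integral in s: integral_{-1}^{3} s^2 ds = (3^3 - (-1)^3)/3
  = 28/3.
Inner integral in t: integral_{0}^{4} 1 dt = (4^1 - 0^1)/1
  = 4.
Product: (28/3) * (4) = 112/3.

112/3


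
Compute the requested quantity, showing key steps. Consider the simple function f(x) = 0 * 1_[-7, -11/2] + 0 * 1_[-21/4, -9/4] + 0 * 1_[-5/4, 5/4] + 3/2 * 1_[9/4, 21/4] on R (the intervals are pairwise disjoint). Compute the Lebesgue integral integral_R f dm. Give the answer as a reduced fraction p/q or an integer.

For a simple function f = sum_i c_i * 1_{A_i} with disjoint A_i,
  integral f dm = sum_i c_i * m(A_i).
Lengths of the A_i:
  m(A_1) = -11/2 - (-7) = 3/2.
  m(A_2) = -9/4 - (-21/4) = 3.
  m(A_3) = 5/4 - (-5/4) = 5/2.
  m(A_4) = 21/4 - 9/4 = 3.
Contributions c_i * m(A_i):
  (0) * (3/2) = 0.
  (0) * (3) = 0.
  (0) * (5/2) = 0.
  (3/2) * (3) = 9/2.
Total: 0 + 0 + 0 + 9/2 = 9/2.

9/2


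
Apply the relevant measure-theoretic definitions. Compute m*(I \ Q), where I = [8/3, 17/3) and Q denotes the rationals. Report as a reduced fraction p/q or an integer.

The interval I = [8/3, 17/3) has m(I) = 17/3 - 8/3 = 3 (endpoints are measure-zero, so open/closed/half-open agree). Write I = (I cap Q) u (I \ Q). The rationals in I are countable, so m*(I cap Q) = 0 (cover each rational by intervals whose total length is arbitrarily small). By countable subadditivity m*(I) <= m*(I cap Q) + m*(I \ Q), hence m*(I \ Q) >= m(I) = 3. The reverse inequality m*(I \ Q) <= m*(I) = 3 is trivial since (I \ Q) is a subset of I. Therefore m*(I \ Q) = 3.

3


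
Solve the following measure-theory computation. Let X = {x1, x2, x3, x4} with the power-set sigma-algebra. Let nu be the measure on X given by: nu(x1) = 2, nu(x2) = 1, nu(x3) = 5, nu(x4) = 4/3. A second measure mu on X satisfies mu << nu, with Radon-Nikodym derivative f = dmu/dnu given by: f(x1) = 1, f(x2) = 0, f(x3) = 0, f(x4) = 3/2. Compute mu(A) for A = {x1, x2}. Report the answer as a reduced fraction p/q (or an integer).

By the defining property of the Radon-Nikodym derivative, for every measurable set A,
  mu(A) = integral_A f dnu.
Since nu is a discrete measure concentrated on the atoms of X, the integral over A reduces to the sum
  mu(A) = sum_{x in A} f(x) * nu({x}).
Computing each term:
  x1: f(x1) * nu(x1) = 1 * 2 = 2.
  x2: f(x2) * nu(x2) = 0 * 1 = 0.
Summing: mu(A) = 2 + 0 = 2.

2


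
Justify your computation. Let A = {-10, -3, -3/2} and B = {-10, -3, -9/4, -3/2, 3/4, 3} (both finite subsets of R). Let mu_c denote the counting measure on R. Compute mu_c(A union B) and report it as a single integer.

Counting measure on a finite set equals cardinality. By inclusion-exclusion, |A union B| = |A| + |B| - |A cap B|.
|A| = 3, |B| = 6, |A cap B| = 3.
So mu_c(A union B) = 3 + 6 - 3 = 6.

6


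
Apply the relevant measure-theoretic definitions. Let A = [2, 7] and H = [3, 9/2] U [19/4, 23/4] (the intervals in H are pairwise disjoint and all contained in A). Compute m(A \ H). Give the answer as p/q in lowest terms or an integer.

The ambient interval has length m(A) = 7 - 2 = 5.
Since the holes are disjoint and sit inside A, by finite additivity
  m(H) = sum_i (b_i - a_i), and m(A \ H) = m(A) - m(H).
Computing the hole measures:
  m(H_1) = 9/2 - 3 = 3/2.
  m(H_2) = 23/4 - 19/4 = 1.
Summed: m(H) = 3/2 + 1 = 5/2.
So m(A \ H) = 5 - 5/2 = 5/2.

5/2


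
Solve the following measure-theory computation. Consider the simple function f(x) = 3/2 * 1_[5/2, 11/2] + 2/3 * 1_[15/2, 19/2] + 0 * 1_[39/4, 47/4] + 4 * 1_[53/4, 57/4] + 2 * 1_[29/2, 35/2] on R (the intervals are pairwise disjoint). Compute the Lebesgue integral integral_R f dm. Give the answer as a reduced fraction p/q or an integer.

For a simple function f = sum_i c_i * 1_{A_i} with disjoint A_i,
  integral f dm = sum_i c_i * m(A_i).
Lengths of the A_i:
  m(A_1) = 11/2 - 5/2 = 3.
  m(A_2) = 19/2 - 15/2 = 2.
  m(A_3) = 47/4 - 39/4 = 2.
  m(A_4) = 57/4 - 53/4 = 1.
  m(A_5) = 35/2 - 29/2 = 3.
Contributions c_i * m(A_i):
  (3/2) * (3) = 9/2.
  (2/3) * (2) = 4/3.
  (0) * (2) = 0.
  (4) * (1) = 4.
  (2) * (3) = 6.
Total: 9/2 + 4/3 + 0 + 4 + 6 = 95/6.

95/6


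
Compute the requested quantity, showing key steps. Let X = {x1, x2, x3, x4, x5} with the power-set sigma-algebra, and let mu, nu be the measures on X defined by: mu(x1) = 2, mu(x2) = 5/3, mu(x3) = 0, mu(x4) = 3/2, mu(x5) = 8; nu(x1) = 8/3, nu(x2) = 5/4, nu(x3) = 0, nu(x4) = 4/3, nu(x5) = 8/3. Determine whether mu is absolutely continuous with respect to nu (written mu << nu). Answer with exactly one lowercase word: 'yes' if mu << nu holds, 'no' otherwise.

mu << nu means: every nu-null measurable set is also mu-null; equivalently, for every atom x, if nu({x}) = 0 then mu({x}) = 0.
Checking each atom:
  x1: nu = 8/3 > 0 -> no constraint.
  x2: nu = 5/4 > 0 -> no constraint.
  x3: nu = 0, mu = 0 -> consistent with mu << nu.
  x4: nu = 4/3 > 0 -> no constraint.
  x5: nu = 8/3 > 0 -> no constraint.
No atom violates the condition. Therefore mu << nu.

yes


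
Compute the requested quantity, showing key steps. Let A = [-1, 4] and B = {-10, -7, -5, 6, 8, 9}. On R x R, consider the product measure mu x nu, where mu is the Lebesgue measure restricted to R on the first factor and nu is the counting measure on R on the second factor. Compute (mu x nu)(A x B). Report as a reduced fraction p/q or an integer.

For a measurable rectangle A x B, the product measure satisfies
  (mu x nu)(A x B) = mu(A) * nu(B).
  mu(A) = 5.
  nu(B) = 6.
  (mu x nu)(A x B) = 5 * 6 = 30.

30


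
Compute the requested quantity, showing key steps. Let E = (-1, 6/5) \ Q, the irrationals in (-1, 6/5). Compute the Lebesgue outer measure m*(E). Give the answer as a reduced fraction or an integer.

The interval I = (-1, 6/5) has m(I) = 6/5 - (-1) = 11/5 (endpoints are measure-zero, so open/closed/half-open agree). Write I = (I cap Q) u (I \ Q). The rationals in I are countable, so m*(I cap Q) = 0 (cover each rational by intervals whose total length is arbitrarily small). By countable subadditivity m*(I) <= m*(I cap Q) + m*(I \ Q), hence m*(I \ Q) >= m(I) = 11/5. The reverse inequality m*(I \ Q) <= m*(I) = 11/5 is trivial since (I \ Q) is a subset of I. Therefore m*(I \ Q) = 11/5.

11/5


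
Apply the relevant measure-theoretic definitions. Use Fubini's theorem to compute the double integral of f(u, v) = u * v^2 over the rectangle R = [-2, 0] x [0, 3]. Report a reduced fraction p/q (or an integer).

f(u, v) is a tensor product of a function of u and a function of v, and both factors are bounded continuous (hence Lebesgue integrable) on the rectangle, so Fubini's theorem applies:
  integral_R f d(m x m) = (integral_a1^b1 u du) * (integral_a2^b2 v^2 dv).
Inner integral in u: integral_{-2}^{0} u du = (0^2 - (-2)^2)/2
  = -2.
Inner integral in v: integral_{0}^{3} v^2 dv = (3^3 - 0^3)/3
  = 9.
Product: (-2) * (9) = -18.

-18
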